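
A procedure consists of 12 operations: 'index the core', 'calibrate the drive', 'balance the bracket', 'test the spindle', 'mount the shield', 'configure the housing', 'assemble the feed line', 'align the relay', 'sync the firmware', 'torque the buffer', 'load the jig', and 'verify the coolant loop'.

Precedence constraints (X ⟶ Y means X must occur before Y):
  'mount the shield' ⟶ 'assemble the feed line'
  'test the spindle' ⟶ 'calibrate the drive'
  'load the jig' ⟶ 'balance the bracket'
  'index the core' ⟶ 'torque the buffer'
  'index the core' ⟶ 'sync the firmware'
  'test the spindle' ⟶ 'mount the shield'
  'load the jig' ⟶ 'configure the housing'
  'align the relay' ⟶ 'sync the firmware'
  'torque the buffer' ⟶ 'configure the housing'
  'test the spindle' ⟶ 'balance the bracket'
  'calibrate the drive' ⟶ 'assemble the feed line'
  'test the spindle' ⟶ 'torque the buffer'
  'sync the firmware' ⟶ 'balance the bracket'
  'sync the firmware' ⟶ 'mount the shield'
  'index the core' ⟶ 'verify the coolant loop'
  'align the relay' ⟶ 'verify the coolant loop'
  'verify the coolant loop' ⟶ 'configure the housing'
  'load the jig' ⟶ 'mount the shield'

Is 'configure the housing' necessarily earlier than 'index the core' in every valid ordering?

In fact the dependencies run the other way: 'index the core' → 'torque the buffer' → 'configure the housing'.
So 'configure the housing' does not have to come before 'index the core' — it cannot.

No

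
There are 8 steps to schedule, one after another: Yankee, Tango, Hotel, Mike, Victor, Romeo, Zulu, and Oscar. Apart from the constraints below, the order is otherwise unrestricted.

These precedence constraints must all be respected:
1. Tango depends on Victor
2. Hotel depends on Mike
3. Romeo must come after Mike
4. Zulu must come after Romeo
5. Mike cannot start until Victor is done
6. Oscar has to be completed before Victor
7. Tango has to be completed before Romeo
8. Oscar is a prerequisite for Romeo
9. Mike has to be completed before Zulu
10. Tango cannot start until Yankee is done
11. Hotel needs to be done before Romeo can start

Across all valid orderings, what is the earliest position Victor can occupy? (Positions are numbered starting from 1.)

The only step forced before Victor (directly or transitively) is Oscar.
With 1 mandatory predecessor, the earliest Victor can sit is position 1+1 = 2, and placing just that one first achieves it.

2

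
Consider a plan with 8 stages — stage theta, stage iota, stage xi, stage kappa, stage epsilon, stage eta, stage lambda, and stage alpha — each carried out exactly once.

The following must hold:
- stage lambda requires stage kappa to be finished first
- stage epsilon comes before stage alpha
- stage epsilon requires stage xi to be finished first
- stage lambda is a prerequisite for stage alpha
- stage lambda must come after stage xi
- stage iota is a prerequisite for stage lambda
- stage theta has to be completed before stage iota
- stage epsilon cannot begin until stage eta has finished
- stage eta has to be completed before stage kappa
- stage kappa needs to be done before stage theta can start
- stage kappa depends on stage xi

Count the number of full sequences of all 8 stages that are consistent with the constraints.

10

2 stages have no prerequisites (stage xi, stage eta), so any of them could come first.
Systematically extending each partial ordering one stage at a time and counting, there are 10 complete orderings.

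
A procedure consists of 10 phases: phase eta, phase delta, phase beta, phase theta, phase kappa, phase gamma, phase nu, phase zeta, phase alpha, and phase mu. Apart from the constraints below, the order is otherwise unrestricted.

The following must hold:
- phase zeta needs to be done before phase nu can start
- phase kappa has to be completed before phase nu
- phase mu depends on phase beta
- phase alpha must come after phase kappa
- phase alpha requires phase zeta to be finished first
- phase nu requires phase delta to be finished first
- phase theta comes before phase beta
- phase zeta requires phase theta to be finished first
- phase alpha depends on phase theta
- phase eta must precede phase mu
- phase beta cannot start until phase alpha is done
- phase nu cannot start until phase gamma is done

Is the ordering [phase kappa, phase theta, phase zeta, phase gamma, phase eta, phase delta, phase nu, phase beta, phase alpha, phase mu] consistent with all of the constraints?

The sequence places phase beta ahead of phase alpha.
Since phase alpha is required before phase beta, the ordering is invalid.

No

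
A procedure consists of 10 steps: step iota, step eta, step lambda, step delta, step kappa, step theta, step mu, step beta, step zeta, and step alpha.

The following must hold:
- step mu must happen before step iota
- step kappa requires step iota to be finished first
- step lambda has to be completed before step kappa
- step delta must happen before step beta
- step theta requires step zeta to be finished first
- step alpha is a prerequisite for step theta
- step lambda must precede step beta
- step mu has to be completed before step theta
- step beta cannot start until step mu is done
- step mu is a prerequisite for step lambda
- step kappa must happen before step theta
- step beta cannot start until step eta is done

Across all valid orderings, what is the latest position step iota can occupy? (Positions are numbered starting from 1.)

8

The steps that are forced after step iota, directly or by a chain of constraints, are step kappa, step theta. That's 2 steps.
With 2 mandatory successors out of 10 steps total, the latest slot for step iota is 10−2 = 8, and it's reachable by doing all non-successors before step iota.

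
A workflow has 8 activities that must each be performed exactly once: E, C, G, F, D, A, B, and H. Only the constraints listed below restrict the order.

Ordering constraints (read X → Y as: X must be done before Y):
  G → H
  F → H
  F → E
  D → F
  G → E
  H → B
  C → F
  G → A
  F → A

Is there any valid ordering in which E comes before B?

Nothing in the constraints forces B before E — there is no chain from B to E.
That means at least one valid schedule has E before B.

Yes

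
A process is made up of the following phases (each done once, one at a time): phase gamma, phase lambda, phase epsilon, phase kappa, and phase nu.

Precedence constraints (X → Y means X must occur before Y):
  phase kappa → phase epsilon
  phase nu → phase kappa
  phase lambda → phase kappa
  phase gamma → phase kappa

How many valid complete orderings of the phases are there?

6

The phases with no prerequisites are phase gamma, phase lambda, phase nu; any of them can be placed first.
Enumerating by repeatedly choosing an available phase (one whose prerequisites are all placed) gives 6 distinct complete orderings.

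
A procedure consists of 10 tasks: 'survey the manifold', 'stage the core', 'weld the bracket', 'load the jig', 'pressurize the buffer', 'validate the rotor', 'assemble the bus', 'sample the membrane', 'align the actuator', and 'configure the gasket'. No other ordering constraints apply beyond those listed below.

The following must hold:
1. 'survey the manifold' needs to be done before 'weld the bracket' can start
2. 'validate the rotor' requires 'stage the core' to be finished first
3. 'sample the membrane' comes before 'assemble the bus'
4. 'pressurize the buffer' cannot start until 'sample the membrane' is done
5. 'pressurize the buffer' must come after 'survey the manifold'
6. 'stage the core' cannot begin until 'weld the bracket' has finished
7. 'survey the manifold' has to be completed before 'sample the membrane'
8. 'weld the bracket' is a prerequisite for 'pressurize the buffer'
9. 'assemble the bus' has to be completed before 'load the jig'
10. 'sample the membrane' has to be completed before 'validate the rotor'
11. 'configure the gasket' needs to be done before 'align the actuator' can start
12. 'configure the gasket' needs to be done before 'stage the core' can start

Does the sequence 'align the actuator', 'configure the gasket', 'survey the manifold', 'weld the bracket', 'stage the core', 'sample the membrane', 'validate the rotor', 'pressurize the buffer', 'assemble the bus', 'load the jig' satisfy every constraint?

No

Here 'configure the gasket' comes after 'align the actuator'.
Since 'configure the gasket' is required before 'align the actuator', the ordering is invalid.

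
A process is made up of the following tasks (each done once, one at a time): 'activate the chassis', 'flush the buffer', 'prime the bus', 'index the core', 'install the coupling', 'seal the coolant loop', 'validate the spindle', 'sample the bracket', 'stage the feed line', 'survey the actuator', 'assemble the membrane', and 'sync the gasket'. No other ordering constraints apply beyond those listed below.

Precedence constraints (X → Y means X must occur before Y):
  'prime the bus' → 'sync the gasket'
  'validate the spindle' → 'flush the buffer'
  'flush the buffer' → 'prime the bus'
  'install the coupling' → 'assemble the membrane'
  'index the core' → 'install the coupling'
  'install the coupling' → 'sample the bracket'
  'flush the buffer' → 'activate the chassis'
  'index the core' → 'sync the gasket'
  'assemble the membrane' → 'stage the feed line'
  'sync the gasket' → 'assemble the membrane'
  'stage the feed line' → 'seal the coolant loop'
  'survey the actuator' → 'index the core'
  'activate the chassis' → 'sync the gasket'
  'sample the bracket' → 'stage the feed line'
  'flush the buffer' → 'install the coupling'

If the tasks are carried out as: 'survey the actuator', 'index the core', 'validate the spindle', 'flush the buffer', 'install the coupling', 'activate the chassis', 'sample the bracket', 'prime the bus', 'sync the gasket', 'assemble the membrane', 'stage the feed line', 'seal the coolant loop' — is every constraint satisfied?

Yes

Checking each listed constraint against this order: for instance, 'index the core' is in position 2 and 'sync the gasket' in position 9, so that constraint holds — and the remaining constraints check out the same way.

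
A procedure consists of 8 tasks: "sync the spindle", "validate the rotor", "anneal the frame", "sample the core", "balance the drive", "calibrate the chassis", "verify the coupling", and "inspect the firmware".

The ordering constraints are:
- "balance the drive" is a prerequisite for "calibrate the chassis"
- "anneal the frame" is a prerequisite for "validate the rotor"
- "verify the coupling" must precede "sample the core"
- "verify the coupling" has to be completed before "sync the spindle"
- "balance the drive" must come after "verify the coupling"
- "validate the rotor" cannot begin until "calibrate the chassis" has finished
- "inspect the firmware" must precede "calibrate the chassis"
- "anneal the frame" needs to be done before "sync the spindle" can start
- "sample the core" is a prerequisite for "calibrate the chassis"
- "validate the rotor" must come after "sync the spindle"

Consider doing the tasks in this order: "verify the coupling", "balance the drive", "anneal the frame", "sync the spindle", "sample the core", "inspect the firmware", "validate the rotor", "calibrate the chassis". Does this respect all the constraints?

No

In the proposed order, "validate the rotor" appears before "calibrate the chassis".
Since "calibrate the chassis" is required before "validate the rotor", the ordering is invalid.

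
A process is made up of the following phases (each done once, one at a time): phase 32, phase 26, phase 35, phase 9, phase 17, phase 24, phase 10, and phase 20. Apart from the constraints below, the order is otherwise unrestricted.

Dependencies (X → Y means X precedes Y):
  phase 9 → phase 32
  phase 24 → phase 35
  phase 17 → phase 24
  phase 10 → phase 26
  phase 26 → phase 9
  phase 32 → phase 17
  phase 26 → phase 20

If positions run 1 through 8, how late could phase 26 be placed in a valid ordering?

2

The phases that are forced after phase 26, directly or by a chain of constraints, are phase 32, phase 35, phase 9, phase 17, phase 24, phase 20. That's 6 phases.
With 6 mandatory successors out of 8 phases total, the latest slot for phase 26 is 8−6 = 2, and it's reachable by doing all non-successors before phase 26.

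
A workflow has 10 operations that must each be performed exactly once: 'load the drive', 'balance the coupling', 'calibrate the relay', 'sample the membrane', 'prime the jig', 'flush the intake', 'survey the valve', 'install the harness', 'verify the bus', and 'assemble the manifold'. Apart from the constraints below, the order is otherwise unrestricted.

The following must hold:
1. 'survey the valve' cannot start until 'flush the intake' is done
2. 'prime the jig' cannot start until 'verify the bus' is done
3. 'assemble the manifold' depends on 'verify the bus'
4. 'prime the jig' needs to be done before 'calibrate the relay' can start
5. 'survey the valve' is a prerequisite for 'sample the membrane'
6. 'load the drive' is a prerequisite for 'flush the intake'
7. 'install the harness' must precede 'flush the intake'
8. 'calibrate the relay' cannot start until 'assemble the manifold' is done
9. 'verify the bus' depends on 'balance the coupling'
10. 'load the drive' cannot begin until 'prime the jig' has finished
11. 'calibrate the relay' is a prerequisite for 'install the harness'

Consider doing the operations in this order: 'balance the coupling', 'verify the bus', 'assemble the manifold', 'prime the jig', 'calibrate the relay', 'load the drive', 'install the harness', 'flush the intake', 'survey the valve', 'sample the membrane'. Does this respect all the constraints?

Yes

Checking each listed constraint against this order: for instance, 'assemble the manifold' is in position 3 and 'calibrate the relay' in position 5, so that constraint holds — and the remaining constraints check out the same way.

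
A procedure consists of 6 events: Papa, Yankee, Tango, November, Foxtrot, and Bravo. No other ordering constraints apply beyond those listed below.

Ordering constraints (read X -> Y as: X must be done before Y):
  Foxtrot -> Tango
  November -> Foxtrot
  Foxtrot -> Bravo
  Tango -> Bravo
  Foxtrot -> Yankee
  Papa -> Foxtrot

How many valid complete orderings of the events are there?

2 events have no prerequisites (Papa, November), so any of them could come first.
Counting all ways to extend the partial order to a total order gives 6.

6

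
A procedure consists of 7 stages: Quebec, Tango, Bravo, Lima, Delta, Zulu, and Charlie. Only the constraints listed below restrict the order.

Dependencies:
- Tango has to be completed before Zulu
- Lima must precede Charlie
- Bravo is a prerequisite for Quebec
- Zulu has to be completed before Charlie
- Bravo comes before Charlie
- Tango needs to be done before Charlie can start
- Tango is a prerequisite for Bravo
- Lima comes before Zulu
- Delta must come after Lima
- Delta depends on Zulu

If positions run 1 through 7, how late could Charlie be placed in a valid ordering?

7

No constraint forces any stage after Charlie, so it can be placed last, in position 7.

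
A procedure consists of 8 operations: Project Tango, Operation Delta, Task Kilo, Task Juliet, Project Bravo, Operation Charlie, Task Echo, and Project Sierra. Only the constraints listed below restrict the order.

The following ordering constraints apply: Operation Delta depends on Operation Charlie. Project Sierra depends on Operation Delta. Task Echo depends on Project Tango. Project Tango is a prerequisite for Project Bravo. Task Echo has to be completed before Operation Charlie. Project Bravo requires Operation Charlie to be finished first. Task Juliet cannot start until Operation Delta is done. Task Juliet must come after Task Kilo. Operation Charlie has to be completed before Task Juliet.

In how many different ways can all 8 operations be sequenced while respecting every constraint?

49

The operations with no prerequisites are Project Tango, Task Kilo; any of them can be placed first.
Counting all ways to extend the partial order to a total order gives 49.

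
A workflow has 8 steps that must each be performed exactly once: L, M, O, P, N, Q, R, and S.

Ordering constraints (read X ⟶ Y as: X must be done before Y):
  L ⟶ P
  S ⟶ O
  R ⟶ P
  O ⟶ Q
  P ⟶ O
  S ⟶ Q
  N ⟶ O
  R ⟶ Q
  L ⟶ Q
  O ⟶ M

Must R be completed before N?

Nothing in the constraints links R and N; they are unordered relative to each other.
A valid ordering placing N before R exists, so the answer is no.

No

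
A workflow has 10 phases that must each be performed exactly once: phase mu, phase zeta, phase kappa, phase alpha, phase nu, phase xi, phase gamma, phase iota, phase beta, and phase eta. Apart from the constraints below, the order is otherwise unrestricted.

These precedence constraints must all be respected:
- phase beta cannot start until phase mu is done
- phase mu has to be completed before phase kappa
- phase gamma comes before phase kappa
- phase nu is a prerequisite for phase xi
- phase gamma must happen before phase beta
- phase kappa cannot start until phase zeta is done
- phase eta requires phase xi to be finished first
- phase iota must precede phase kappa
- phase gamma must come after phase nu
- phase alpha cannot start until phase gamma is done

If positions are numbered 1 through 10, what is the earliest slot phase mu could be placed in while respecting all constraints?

Nothing is required before phase mu; it can be the very first phase.

1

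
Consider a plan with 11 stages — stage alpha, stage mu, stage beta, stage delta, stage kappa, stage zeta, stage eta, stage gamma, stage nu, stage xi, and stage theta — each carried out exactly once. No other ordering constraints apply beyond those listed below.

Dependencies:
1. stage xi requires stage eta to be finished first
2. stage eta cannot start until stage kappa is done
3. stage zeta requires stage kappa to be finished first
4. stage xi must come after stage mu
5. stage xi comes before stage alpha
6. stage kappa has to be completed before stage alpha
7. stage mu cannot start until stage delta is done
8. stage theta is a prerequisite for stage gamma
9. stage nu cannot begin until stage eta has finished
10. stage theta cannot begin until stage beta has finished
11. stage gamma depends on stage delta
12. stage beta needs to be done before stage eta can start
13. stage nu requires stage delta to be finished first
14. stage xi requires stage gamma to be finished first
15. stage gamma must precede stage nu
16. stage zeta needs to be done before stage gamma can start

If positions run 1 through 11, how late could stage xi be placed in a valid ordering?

The only stage forced after stage xi (directly or by a chain) is stage alpha.
So at least 1 stage follows stage xi, putting stage xi no later than position 10. That position is achievable by scheduling everything else first.

10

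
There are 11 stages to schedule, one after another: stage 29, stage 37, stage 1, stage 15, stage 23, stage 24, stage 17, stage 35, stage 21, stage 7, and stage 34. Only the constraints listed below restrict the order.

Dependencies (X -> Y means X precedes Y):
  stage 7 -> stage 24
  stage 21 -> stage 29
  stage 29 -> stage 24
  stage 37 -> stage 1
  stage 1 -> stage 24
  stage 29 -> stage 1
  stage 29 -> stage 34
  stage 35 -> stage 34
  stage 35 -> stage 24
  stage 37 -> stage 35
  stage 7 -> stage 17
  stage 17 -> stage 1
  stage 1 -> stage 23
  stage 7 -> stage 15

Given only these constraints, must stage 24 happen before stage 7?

The constraints actually force stage 7 before stage 24 (via stage 7 → stage 24), not the other way around.
So stage 24 does not have to come before stage 7 — it cannot.

No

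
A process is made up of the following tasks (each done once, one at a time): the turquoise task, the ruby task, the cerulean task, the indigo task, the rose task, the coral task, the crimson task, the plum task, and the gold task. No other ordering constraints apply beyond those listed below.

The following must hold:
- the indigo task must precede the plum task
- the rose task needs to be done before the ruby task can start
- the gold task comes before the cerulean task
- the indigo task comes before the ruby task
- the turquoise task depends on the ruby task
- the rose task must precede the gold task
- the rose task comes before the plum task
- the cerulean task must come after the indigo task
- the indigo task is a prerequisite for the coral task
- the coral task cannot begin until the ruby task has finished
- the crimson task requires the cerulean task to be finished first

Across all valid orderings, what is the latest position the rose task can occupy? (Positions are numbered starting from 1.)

2

The tasks that are forced after the rose task, directly or by a chain of constraints, are the turquoise task, the ruby task, the cerulean task, the coral task, the crimson task, the plum task, the gold task. That's 7 tasks.
With 7 mandatory successors out of 9 tasks total, the latest slot for the rose task is 9−7 = 2, and it's reachable by doing all non-successors before the rose task.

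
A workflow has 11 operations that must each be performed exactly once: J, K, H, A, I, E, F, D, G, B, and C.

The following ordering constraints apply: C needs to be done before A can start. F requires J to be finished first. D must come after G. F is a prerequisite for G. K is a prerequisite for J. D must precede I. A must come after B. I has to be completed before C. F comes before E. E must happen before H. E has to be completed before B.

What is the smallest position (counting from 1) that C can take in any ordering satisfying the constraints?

7

The operations that are forced before C, directly or transitively, are J, K, I, F, D, G. That's 6 operations.
So at minimum 6 operations come before C, putting C no earlier than position 7. That position is achievable by scheduling exactly those predecessors first.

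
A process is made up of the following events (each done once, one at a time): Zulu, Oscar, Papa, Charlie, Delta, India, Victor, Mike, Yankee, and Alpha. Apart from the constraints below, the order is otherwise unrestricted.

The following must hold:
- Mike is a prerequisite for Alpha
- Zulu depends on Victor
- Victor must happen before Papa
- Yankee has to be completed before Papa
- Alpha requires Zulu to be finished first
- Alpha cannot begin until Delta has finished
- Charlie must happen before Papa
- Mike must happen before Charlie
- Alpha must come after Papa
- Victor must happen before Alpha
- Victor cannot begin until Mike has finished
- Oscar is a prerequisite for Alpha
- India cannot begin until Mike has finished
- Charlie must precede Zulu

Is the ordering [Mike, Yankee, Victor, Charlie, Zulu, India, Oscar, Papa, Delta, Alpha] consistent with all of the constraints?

Yes

Checking each listed constraint against this order: for instance, Mike is in position 1 and Alpha in position 10, so that constraint holds — and the remaining constraints check out the same way.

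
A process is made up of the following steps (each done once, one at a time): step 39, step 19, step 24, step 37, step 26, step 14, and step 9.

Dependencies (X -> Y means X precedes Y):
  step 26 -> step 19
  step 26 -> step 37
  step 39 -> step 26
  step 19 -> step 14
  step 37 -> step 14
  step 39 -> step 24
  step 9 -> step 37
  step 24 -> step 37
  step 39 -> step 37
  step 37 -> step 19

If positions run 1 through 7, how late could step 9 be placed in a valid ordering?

4

The steps that are forced after step 9, directly or by a chain of constraints, are step 19, step 37, step 14. That's 3 steps.
So at least 3 steps follow step 9, putting step 9 no later than position 4. That position is achievable by scheduling everything else first.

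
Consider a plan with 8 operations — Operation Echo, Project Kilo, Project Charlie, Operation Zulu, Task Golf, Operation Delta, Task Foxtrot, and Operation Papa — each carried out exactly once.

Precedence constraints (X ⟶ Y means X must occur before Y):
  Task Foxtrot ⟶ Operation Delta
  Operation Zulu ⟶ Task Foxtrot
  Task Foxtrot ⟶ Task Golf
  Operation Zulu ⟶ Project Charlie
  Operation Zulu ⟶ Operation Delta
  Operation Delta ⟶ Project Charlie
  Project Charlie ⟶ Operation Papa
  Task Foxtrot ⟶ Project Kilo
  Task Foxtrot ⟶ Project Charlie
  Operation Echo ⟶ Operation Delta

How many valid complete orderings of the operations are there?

70

2 operations have no prerequisites (Operation Echo, Operation Zulu), so any of them could come first.
Enumerating by repeatedly choosing an available operation (one whose prerequisites are all placed) gives 70 distinct complete orderings.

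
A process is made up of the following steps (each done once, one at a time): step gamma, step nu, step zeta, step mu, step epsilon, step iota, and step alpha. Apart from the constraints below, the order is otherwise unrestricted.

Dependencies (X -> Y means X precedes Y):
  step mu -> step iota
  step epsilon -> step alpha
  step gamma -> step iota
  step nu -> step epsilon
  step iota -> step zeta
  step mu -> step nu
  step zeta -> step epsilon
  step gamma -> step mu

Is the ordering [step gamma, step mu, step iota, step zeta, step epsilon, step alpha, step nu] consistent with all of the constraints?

No

The sequence places step epsilon ahead of step nu.
But one of the constraints requires step nu before step epsilon, so this ordering violates it.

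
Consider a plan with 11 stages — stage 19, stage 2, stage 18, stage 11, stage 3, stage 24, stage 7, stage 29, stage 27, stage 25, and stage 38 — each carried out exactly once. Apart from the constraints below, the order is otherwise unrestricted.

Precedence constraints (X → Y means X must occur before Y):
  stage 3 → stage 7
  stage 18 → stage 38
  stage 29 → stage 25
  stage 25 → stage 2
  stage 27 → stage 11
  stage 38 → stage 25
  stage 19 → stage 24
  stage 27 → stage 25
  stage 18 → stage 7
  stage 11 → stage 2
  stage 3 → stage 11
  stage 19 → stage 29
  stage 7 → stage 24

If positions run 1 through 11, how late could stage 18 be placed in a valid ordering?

6

Following every chain forward from stage 18, the stages that must come later are stage 2, stage 24, stage 7, stage 25, stage 38 — 5 of them.
So at least 5 stages follow stage 18, putting stage 18 no later than position 6. That position is achievable by scheduling everything else first.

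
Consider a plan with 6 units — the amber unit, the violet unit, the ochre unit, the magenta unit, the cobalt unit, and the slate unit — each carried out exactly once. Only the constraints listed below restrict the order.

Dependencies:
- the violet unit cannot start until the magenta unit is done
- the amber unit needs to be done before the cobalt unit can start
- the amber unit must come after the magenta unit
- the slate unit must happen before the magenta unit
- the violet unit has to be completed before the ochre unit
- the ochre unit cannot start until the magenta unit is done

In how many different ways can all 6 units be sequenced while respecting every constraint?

6

The slate unit is the only unit with nothing required before it, so every ordering starts there.
Enumerating by repeatedly choosing an available unit (one whose prerequisites are all placed) gives 6 distinct complete orderings.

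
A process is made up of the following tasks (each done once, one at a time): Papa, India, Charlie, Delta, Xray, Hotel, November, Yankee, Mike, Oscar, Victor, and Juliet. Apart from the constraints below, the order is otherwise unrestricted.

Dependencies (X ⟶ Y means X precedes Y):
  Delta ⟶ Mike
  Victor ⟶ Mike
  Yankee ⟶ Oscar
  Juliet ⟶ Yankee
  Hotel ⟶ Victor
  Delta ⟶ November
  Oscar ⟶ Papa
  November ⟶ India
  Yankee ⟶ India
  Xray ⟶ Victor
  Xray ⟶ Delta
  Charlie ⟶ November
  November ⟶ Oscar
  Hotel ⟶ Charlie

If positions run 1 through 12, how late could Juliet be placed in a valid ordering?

Following every chain forward from Juliet, the tasks that must come later are Papa, India, Yankee, Oscar — 4 of them.
With 4 mandatory successors out of 12 tasks total, the latest slot for Juliet is 12−4 = 8, and it's reachable by doing all non-successors before Juliet.

8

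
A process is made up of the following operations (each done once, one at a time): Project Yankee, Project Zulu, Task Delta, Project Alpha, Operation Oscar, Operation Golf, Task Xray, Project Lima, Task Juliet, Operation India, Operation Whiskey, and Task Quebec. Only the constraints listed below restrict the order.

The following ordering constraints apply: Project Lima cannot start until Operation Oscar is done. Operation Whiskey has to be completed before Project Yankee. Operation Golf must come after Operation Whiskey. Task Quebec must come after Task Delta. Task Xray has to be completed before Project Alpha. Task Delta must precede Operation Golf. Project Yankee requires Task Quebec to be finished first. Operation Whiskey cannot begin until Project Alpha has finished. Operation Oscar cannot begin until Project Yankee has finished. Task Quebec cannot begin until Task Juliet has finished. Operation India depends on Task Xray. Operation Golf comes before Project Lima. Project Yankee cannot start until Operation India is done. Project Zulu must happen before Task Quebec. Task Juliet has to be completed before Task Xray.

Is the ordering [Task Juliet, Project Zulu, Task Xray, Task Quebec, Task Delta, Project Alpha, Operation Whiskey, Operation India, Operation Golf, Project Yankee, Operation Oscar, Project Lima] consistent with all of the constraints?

In the proposed order, Task Quebec appears before Task Delta.
Since Task Delta is required before Task Quebec, the ordering is invalid.

No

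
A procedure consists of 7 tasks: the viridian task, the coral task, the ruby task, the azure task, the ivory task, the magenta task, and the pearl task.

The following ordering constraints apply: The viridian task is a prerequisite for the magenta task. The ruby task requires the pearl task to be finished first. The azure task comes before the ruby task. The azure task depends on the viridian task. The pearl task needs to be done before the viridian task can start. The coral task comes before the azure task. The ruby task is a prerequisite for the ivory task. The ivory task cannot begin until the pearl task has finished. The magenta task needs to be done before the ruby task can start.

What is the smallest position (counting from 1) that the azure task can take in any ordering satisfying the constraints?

Every task that must precede the azure task has to come before it. Tracing all chains that end at the azure task, those tasks are: the viridian task, the coral task, the pearl task — 3 in total.
So at minimum 3 tasks come before the azure task, putting the azure task no earlier than position 4. That position is achievable by scheduling exactly those predecessors first.

4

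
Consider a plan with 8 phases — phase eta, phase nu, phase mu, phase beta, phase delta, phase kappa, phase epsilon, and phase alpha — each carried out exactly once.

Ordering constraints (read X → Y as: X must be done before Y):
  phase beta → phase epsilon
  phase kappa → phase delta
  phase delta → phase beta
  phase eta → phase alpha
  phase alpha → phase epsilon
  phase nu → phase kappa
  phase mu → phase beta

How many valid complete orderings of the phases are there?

84

3 phases have no prerequisites (phase eta, phase nu, phase mu), so any of them could come first.
Counting all ways to extend the partial order to a total order gives 84.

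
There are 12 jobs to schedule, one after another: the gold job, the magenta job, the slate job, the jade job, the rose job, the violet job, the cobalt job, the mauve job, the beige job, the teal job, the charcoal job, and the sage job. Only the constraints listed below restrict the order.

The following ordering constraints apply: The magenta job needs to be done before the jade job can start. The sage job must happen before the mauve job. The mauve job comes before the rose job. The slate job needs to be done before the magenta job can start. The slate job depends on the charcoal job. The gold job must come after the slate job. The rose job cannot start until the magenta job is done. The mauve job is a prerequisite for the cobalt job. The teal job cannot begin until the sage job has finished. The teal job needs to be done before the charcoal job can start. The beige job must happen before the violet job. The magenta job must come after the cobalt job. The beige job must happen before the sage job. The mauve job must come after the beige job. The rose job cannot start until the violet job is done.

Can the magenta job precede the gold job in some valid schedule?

Yes

No chain of constraints runs from the gold job to the magenta job, so the gold job is not required to come first.
So a valid ordering placing the magenta job earlier than the gold job exists.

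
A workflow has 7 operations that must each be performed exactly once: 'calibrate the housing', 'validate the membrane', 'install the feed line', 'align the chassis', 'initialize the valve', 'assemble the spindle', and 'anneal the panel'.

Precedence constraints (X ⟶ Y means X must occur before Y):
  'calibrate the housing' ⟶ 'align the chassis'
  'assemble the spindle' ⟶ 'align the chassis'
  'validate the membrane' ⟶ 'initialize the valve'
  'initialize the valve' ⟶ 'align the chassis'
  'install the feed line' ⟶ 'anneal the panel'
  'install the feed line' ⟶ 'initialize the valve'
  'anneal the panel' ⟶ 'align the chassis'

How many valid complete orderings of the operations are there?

150

4 operations have no prerequisites ('calibrate the housing', 'validate the membrane', 'install the feed line', 'assemble the spindle'), so any of them could come first.
Counting all ways to extend the partial order to a total order gives 150.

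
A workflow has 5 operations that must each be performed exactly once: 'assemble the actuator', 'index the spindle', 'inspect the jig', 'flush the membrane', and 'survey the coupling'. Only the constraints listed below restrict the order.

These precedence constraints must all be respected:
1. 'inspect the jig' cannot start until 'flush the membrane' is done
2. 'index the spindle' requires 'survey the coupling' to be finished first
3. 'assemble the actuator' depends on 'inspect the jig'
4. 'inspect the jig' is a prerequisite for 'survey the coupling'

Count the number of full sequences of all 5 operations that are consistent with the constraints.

'flush the membrane' is the only operation with nothing required before it, so every ordering starts there.
Systematically extending each partial ordering one operation at a time and counting, there are 3 complete orderings.

3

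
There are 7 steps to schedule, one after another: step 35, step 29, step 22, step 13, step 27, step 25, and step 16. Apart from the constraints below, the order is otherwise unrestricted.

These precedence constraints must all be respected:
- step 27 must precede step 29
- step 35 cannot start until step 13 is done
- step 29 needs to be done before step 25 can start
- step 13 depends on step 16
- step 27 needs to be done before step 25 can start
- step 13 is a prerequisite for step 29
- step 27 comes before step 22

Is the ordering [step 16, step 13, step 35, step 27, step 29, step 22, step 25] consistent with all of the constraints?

Going through the constraints one by one, each required predecessor appears earlier in the sequence than its dependent — e.g. step 27 (position 4) is before step 25 (position 7), as required.

Yes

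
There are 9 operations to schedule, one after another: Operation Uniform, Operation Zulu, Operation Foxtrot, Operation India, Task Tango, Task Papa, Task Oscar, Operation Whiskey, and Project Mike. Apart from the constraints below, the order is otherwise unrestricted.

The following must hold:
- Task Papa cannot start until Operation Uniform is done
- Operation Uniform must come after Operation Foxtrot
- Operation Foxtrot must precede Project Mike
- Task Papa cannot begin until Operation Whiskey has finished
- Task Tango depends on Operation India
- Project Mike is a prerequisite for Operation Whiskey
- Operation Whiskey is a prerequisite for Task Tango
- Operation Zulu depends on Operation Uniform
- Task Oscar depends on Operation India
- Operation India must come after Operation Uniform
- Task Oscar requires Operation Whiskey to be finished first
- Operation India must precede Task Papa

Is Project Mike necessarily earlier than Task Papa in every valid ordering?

Yes

Chaining the stated constraints: Project Mike → Operation Whiskey → Task Papa.
So Project Mike must precede Task Papa in any valid ordering.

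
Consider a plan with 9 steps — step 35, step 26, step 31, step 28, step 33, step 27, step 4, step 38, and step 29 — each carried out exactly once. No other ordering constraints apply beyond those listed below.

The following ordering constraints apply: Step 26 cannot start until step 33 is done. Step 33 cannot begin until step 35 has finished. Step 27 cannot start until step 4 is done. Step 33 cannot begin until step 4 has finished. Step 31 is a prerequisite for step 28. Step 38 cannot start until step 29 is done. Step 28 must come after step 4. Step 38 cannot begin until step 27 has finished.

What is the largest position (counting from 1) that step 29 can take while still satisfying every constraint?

The only step forced after step 29 (directly or by a chain) is step 38.
So at least 1 step follows step 29, putting step 29 no later than position 8. That position is achievable by scheduling everything else first.

8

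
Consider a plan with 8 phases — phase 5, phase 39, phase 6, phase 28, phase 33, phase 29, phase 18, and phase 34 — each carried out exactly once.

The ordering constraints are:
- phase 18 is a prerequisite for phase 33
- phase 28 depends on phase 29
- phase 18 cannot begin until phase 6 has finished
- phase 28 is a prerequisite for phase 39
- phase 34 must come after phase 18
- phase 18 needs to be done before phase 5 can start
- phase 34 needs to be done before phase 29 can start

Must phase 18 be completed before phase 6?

No

There is a chain phase 6 → phase 18, which puts phase 6 before phase 18.
So phase 18 does not have to come before phase 6 — it cannot.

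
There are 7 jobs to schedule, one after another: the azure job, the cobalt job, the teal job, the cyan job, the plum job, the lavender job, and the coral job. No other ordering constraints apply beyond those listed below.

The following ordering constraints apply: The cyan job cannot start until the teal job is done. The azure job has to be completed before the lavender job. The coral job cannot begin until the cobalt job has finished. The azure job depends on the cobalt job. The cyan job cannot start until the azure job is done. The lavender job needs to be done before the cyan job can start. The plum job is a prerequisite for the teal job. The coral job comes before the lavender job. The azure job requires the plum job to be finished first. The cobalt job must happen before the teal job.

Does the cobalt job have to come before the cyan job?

Following the dependencies: the cobalt job → the azure job → the cyan job.
So the cobalt job must precede the cyan job in any valid ordering.

Yes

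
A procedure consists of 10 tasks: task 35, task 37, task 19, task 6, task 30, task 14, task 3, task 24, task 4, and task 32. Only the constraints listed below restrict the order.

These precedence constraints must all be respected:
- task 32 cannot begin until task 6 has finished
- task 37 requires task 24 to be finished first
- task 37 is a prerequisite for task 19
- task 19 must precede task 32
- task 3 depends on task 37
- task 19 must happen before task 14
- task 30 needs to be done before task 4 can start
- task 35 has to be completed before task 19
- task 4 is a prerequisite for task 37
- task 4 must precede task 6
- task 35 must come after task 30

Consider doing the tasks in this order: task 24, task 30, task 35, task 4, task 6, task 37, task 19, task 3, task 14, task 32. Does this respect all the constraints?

Yes

Checking each listed constraint against this order: for instance, task 6 is in position 5 and task 32 in position 10, so that constraint holds — and the remaining constraints check out the same way.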